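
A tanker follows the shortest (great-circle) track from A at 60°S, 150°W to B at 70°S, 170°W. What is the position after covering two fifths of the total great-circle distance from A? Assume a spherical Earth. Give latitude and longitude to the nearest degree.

Write both endpoints as unit vectors p₁, p₂ with components (cos φ cos λ, cos φ sin λ, sin φ).
The central angle between the endpoints is δ = arccos(p₁·p₂) ≈ 0.226 rad (13.0°).
Interpolate at f = 2/5 with slerp weights a = sin((1−f)δ)/sin δ ≈ 0.603, b = sin(fδ)/sin δ ≈ 0.403.
p = a·p₁ + b·p₂ ≈ (-0.397, -0.175, -0.901); φ = arcsin(p_z) ≈ -64.30°, λ = atan2(p_y, p_x) ≈ -156.24°.

≈ 64°S, 156°W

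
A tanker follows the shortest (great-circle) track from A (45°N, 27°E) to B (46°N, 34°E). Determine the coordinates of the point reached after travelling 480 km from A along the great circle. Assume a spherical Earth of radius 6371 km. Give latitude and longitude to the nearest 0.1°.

Write both endpoints as unit vectors p₁, p₂ with components (cos φ cos λ, cos φ sin λ, sin φ).
The central angle between the endpoints is δ = arccos(p₁·p₂) ≈ 0.087 rad (5.0°). The total great-circle distance is δ·R ≈ 0.087 × 6371 ≈ 557 km, so the target fraction is f = 480/557 ≈ 0.862.
Interpolate at f ≈ 0.862 with slerp weights a = sin((1−f)δ)/sin δ ≈ 0.138, b = sin(fδ)/sin δ ≈ 0.863.
p = a·p₁ + b·p₂ ≈ (0.584, 0.379, 0.718); φ = arcsin(p_z) ≈ 45.89°, λ = atan2(p_y, p_x) ≈ 33.02°.

≈ (45.9°N, 33.0°E)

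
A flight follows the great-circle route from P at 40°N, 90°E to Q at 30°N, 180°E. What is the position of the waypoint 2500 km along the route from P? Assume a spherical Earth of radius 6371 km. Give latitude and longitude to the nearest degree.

From cos δ = sin φ₁ sin φ₂ + cos φ₁ cos φ₂ cos Δλ, the central angle is δ ≈ 1.244 rad (71.3°). The total great-circle distance is δ·R ≈ 1.244 × 6371 ≈ 7923 km, so the target fraction is f = 2500/7923 ≈ 0.316.
Interpolate at f ≈ 0.316 with slerp weights a = sin((1−f)δ)/sin δ ≈ 0.794, b = sin(fδ)/sin δ ≈ 0.404.
p = a·p₁ + b·p₂ ≈ (-0.350, 0.608, 0.712); φ = arcsin(p_z) ≈ 45.43°, λ = atan2(p_y, p_x) ≈ 119.89°.

≈ 45°N, 120°E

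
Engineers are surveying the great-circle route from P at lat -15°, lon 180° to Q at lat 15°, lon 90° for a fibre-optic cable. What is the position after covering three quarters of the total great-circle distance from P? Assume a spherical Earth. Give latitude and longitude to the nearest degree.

≈ lat 8°, lon 113°

Write both endpoints as unit vectors p₁, p₂ with components (cos φ cos λ, cos φ sin λ, sin φ).
The central angle between the endpoints is δ = arccos(p₁·p₂) ≈ 1.638 rad (93.8°).
Interpolate at f = 3/4 with slerp weights a = sin((1−f)δ)/sin δ ≈ 0.399, b = sin(fδ)/sin δ ≈ 0.944.
p = a·p₁ + b·p₂ ≈ (-0.385, 0.912, 0.141); φ = arcsin(p_z) ≈ 8.11°, λ = atan2(p_y, p_x) ≈ 112.91°.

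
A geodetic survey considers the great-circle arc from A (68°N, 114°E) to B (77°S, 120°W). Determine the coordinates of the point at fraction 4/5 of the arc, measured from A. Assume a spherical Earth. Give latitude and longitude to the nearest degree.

≈ (56°S, 168°E)

From cos δ = sin φ₁ sin φ₂ + cos φ₁ cos φ₂ cos Δλ, the central angle is δ ≈ 2.834 rad (162.4°).
Interpolate at f = 4/5 with slerp weights a = sin((1−f)δ)/sin δ ≈ 1.771, b = sin(fδ)/sin δ ≈ 2.531.
p = a·p₁ + b·p₂ ≈ (-0.555, 0.113, -0.824); φ = arcsin(p_z) ≈ -55.53°, λ = atan2(p_y, p_x) ≈ 168.49°.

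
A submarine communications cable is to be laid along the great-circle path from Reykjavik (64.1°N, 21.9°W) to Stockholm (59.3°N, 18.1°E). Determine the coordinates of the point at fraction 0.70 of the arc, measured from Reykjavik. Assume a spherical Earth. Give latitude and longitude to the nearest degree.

The haversine formula gives a central angle δ ≈ 0.335 rad (19.2°) between the endpoints.
Interpolate at f = 0.70 with slerp weights a = sin((1−f)δ)/sin δ ≈ 0.305, b = sin(fδ)/sin δ ≈ 0.707.
p = a·p₁ + b·p₂ ≈ (0.467, 0.062, 0.882); φ = arcsin(p_z) ≈ 61.91°, λ = atan2(p_y, p_x) ≈ 7.61°.

≈ (62°N, 8°E)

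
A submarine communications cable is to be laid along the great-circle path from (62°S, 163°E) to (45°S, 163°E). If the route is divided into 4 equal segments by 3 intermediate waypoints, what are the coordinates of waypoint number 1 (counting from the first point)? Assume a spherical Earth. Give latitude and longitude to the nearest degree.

Convert each endpoint to a unit vector on the sphere (x = cos φ cos λ, y = cos φ sin λ, z = sin φ).
The central angle between the endpoints is δ = arccos(p₁·p₂) ≈ 0.297 rad (17.0°).
Interpolate at f = 1/4 with slerp weights a = sin((1−f)δ)/sin δ ≈ 0.755, b = sin(fδ)/sin δ ≈ 0.253.
p = a·p₁ + b·p₂ ≈ (-0.510, 0.156, -0.846); φ = arcsin(p_z) ≈ -57.75°, λ = atan2(p_y, p_x) ≈ 163.00°.

≈ (58°S, 163°E)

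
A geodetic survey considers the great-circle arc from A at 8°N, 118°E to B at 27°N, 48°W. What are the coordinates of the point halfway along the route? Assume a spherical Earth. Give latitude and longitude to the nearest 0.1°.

Write both endpoints as unit vectors p₁, p₂ with components (cos φ cos λ, cos φ sin λ, sin φ).
The central angle between the endpoints is δ = arccos(p₁·p₂) ≈ 2.486 rad (142.5°).
Interpolate at f = 1/2 with slerp weights a = sin((1−f)δ)/sin δ ≈ 1.554, b = sin(fδ)/sin δ ≈ 1.554.
p = a·p₁ + b·p₂ ≈ (0.204, 0.330, 0.922); φ = arcsin(p_z) ≈ 67.18°, λ = atan2(p_y, p_x) ≈ 58.25°.

≈ 67.2°N, 58.3°E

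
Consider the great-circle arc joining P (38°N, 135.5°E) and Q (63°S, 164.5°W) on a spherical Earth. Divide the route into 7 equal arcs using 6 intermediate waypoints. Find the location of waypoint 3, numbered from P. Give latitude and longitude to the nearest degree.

Convert each endpoint to a unit vector on the sphere (x = cos φ cos λ, y = cos φ sin λ, z = sin φ).
The central angle between the endpoints is δ = arccos(p₁·p₂) ≈ 1.949 rad (111.7°).
Interpolate at f = 3/7 with slerp weights a = sin((1−f)δ)/sin δ ≈ 0.966, b = sin(fδ)/sin δ ≈ 0.798.
p = a·p₁ + b·p₂ ≈ (-0.892, 0.437, -0.117); φ = arcsin(p_z) ≈ -6.69°, λ = atan2(p_y, p_x) ≈ 153.92°.

≈ (7°S, 154°E)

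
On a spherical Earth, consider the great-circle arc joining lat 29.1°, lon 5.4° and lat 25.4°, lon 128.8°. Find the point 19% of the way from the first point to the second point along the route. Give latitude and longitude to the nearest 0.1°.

Write both endpoints as unit vectors p₁, p₂ with components (cos φ cos λ, cos φ sin λ, sin φ).
The central angle between the endpoints is δ = arccos(p₁·p₂) ≈ 1.799 rad (103.1°).
Interpolate at f = 0.19 with slerp weights a = sin((1−f)δ)/sin δ ≈ 1.020, b = sin(fδ)/sin δ ≈ 0.344.
p = a·p₁ + b·p₂ ≈ (0.692, 0.326, 0.644); φ = arcsin(p_z) ≈ 40.06°, λ = atan2(p_y, p_x) ≈ 25.21°.

≈ lat 40.1°, lon 25.2°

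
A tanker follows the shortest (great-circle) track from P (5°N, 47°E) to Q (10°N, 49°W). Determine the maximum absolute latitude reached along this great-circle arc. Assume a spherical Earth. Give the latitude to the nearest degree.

≈ 12°N

The great circle lies in the plane with unit normal n̂ = (p₁ × p₂)/|p₁ × p₂|.
Here n̂_z ≈ -0.979; the vertex latitude is φ_max = arccos|n̂_z| ≈ 11.6°.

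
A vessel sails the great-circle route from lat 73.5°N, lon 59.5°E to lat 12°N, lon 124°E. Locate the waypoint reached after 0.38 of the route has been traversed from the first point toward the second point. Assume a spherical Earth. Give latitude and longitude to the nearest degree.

≈ lat 54°N, lon 105°E

Convert each endpoint to a unit vector on the sphere (x = cos φ cos λ, y = cos φ sin λ, z = sin φ).
The central angle between the endpoints is δ = arccos(p₁·p₂) ≈ 1.246 rad (71.4°).
Interpolate at f = 0.38 with slerp weights a = sin((1−f)δ)/sin δ ≈ 0.736, b = sin(fδ)/sin δ ≈ 0.481.
p = a·p₁ + b·p₂ ≈ (-0.157, 0.570, 0.806); φ = arcsin(p_z) ≈ 53.73°, λ = atan2(p_y, p_x) ≈ 105.39°.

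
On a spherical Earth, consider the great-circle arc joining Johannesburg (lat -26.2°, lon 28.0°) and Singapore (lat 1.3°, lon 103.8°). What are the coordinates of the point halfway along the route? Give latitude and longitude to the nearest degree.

≈ lat -16°, lon 68°

Write both endpoints as unit vectors p₁, p₂ with components (cos φ cos λ, cos φ sin λ, sin φ).
The central angle between the endpoints is δ = arccos(p₁·p₂) ≈ 1.359 rad (77.9°).
Interpolate at f = 1/2 with slerp weights a = sin((1−f)δ)/sin δ ≈ 0.643, b = sin(fδ)/sin δ ≈ 0.643.
p = a·p₁ + b·p₂ ≈ (0.356, 0.895, -0.269); φ = arcsin(p_z) ≈ -15.62°, λ = atan2(p_y, p_x) ≈ 68.31°.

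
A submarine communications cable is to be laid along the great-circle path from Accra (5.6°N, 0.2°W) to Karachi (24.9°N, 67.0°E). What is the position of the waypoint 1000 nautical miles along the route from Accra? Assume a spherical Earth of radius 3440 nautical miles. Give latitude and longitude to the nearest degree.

The haversine formula gives a central angle δ ≈ 1.169 rad (67.0°) between the endpoints. The total great-circle distance is δ·R ≈ 1.169 × 3440 ≈ 4022 nmi, so the target fraction is f = 1000/4022 ≈ 0.249.
Interpolate at f ≈ 0.249 with slerp weights a = sin((1−f)δ)/sin δ ≈ 0.836, b = sin(fδ)/sin δ ≈ 0.311.
p = a·p₁ + b·p₂ ≈ (0.943, 0.257, 0.213); φ = arcsin(p_z) ≈ 12.28°, λ = atan2(p_y, p_x) ≈ 15.25°.

≈ 12°N, 15°E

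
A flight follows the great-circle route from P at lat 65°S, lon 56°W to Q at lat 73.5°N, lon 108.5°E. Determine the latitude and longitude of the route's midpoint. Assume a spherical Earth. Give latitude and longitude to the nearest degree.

From cos δ = sin φ₁ sin φ₂ + cos φ₁ cos φ₂ cos Δλ, the central angle is δ ≈ 2.966 rad (169.9°).
Interpolate at f = 1/2 with slerp weights a = sin((1−f)δ)/sin δ ≈ 5.707, b = sin(fδ)/sin δ ≈ 5.707.
p = a·p₁ + b·p₂ ≈ (0.834, -0.462, 0.300); φ = arcsin(p_z) ≈ 17.44°, λ = atan2(p_y, p_x) ≈ -29.00°.

≈ lat 17°N, lon 29°W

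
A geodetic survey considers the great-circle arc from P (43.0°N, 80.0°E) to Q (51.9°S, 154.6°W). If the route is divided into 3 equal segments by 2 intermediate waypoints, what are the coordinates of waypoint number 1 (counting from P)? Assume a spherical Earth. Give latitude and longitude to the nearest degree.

≈ (9°N, 119°E)

Write both endpoints as unit vectors p₁, p₂ with components (cos φ cos λ, cos φ sin λ, sin φ).
The central angle between the endpoints is δ = arccos(p₁·p₂) ≈ 2.495 rad (142.9°).
Interpolate at f = 1/3 with slerp weights a = sin((1−f)δ)/sin δ ≈ 1.653, b = sin(fδ)/sin δ ≈ 1.227.
p = a·p₁ + b·p₂ ≈ (-0.474, 0.866, 0.162); φ = arcsin(p_z) ≈ 9.31°, λ = atan2(p_y, p_x) ≈ 118.69°.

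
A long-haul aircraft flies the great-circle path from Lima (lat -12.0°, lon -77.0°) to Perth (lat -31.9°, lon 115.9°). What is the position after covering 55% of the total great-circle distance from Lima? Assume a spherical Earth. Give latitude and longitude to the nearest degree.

≈ lat -75°, lon -150°

The haversine formula gives a central angle δ ≈ 2.346 rad (134.4°) between the endpoints.
Interpolate at f = 0.55 with slerp weights a = sin((1−f)δ)/sin δ ≈ 1.218, b = sin(fδ)/sin δ ≈ 1.345.
p = a·p₁ + b·p₂ ≈ (-0.231, -0.134, -0.964); φ = arcsin(p_z) ≈ -74.54°, λ = atan2(p_y, p_x) ≈ -149.91°.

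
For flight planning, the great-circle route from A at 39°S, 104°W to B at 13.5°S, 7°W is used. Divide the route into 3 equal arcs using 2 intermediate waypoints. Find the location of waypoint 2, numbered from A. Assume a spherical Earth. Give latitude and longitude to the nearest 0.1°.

Convert each endpoint to a unit vector on the sphere (x = cos φ cos λ, y = cos φ sin λ, z = sin φ).
The central angle between the endpoints is δ = arccos(p₁·p₂) ≈ 1.516 rad (86.9°).
Interpolate at f = 2/3 with slerp weights a = sin((1−f)δ)/sin δ ≈ 0.485, b = sin(fδ)/sin δ ≈ 0.848.
p = a·p₁ + b·p₂ ≈ (0.728, -0.466, -0.503); φ = arcsin(p_z) ≈ -30.21°, λ = atan2(p_y, p_x) ≈ -32.64°.

≈ 30.2°S, 32.6°W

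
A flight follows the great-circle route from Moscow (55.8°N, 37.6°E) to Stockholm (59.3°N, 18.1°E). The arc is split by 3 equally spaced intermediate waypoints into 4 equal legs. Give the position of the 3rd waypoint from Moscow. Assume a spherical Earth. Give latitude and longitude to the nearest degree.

The haversine formula gives a central angle δ ≈ 0.192 rad (11.0°) between the endpoints.
Interpolate at f = 3/4 with slerp weights a = sin((1−f)δ)/sin δ ≈ 0.251, b = sin(fδ)/sin δ ≈ 0.752.
p = a·p₁ + b·p₂ ≈ (0.477, 0.206, 0.855); φ = arcsin(p_z) ≈ 58.71°, λ = atan2(p_y, p_x) ≈ 23.31°.

≈ 59°N, 23°E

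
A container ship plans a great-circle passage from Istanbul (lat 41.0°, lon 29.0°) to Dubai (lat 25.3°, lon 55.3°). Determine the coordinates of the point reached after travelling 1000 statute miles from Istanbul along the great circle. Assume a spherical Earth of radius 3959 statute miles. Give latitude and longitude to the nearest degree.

From cos δ = sin φ₁ sin φ₂ + cos φ₁ cos φ₂ cos Δλ, the central angle is δ ≈ 0.469 rad (26.9°). The total great-circle distance is δ·R ≈ 0.469 × 3959 ≈ 1856 mi, so the target fraction is f = 1000/1856 ≈ 0.539.
Interpolate at f ≈ 0.539 with slerp weights a = sin((1−f)δ)/sin δ ≈ 0.475, b = sin(fδ)/sin δ ≈ 0.553.
p = a·p₁ + b·p₂ ≈ (0.598, 0.585, 0.548); φ = arcsin(p_z) ≈ 33.22°, λ = atan2(p_y, p_x) ≈ 44.36°.

≈ lat 33°, lon 44°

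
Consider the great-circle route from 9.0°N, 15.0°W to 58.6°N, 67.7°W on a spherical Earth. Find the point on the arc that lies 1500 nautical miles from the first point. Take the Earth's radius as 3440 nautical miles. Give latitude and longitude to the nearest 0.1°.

Write both endpoints as unit vectors p₁, p₂ with components (cos φ cos λ, cos φ sin λ, sin φ).
The central angle between the endpoints is δ = arccos(p₁·p₂) ≈ 1.109 rad (63.6°). The total great-circle distance is δ·R ≈ 1.109 × 3440 ≈ 3816 nmi, so the target fraction is f = 1500/3816 ≈ 0.393.
Interpolate at f ≈ 0.393 with slerp weights a = sin((1−f)δ)/sin δ ≈ 0.696, b = sin(fδ)/sin δ ≈ 0.472.
p = a·p₁ + b·p₂ ≈ (0.758, -0.405, 0.512); φ = arcsin(p_z) ≈ 30.77°, λ = atan2(p_y, p_x) ≈ -28.15°.

≈ 30.8°N, 28.2°W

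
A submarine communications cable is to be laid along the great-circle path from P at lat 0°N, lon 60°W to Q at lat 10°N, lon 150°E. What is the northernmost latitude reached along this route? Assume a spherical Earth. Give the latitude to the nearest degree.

The great circle lies in the plane with unit normal n̂ = (p₁ × p₂)/|p₁ × p₂|.
Here n̂_z ≈ -0.943; the vertex latitude is φ_max = arccos|n̂_z| ≈ 19.4°.
Check via Clairaut: cos φ_max = |cos φ₁| · sin C = cos(0.0°)·sin(70.6°) ≈ 0.943, again giving ≈ 19.4°.

≈ 19°N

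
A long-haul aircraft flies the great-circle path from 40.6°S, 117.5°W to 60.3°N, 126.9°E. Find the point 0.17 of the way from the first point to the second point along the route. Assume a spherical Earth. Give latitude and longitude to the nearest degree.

≈ 22°S, 134°W

From cos δ = sin φ₁ sin φ₂ + cos φ₁ cos φ₂ cos Δλ, the central angle is δ ≈ 2.386 rad (136.7°).
Interpolate at f = 0.17 with slerp weights a = sin((1−f)δ)/sin δ ≈ 1.338, b = sin(fδ)/sin δ ≈ 0.575.
p = a·p₁ + b·p₂ ≈ (-0.640, -0.673, -0.371); φ = arcsin(p_z) ≈ -21.76°, λ = atan2(p_y, p_x) ≈ -133.57°.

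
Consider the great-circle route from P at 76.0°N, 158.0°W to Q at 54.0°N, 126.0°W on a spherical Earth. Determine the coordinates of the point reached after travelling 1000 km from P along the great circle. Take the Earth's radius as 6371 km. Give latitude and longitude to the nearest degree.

From cos δ = sin φ₁ sin φ₂ + cos φ₁ cos φ₂ cos Δλ, the central angle is δ ≈ 0.438 rad (25.1°). The total great-circle distance is δ·R ≈ 0.438 × 6371 ≈ 2791 km, so the target fraction is f = 1000/2791 ≈ 0.358.
Interpolate at f ≈ 0.358 with slerp weights a = sin((1−f)δ)/sin δ ≈ 0.654, b = sin(fδ)/sin δ ≈ 0.369.
p = a·p₁ + b·p₂ ≈ (-0.274, -0.235, 0.933); φ = arcsin(p_z) ≈ 68.86°, λ = atan2(p_y, p_x) ≈ -139.44°.

≈ 69°N, 139°W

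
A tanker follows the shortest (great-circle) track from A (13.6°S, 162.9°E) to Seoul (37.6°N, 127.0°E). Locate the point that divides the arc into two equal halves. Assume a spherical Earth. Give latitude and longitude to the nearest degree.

From cos δ = sin φ₁ sin φ₂ + cos φ₁ cos φ₂ cos Δλ, the central angle is δ ≈ 1.070 rad (61.3°).
Interpolate at f = 1/2 with slerp weights a = sin((1−f)δ)/sin δ ≈ 0.581, b = sin(fδ)/sin δ ≈ 0.581.
p = a·p₁ + b·p₂ ≈ (-0.817, 0.534, 0.218); φ = arcsin(p_z) ≈ 12.59°, λ = atan2(p_y, p_x) ≈ 146.84°.

≈ (13°N, 147°E)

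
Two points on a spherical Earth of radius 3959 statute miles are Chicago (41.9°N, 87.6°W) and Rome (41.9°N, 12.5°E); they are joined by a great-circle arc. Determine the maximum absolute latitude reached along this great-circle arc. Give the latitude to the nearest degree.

≈ 54°N

The great circle lies in the plane with unit normal n̂ = (p₁ × p₂)/|p₁ × p₂|.
Here n̂_z ≈ +0.582; the vertex latitude is φ_max = arccos|n̂_z| ≈ 54.4°.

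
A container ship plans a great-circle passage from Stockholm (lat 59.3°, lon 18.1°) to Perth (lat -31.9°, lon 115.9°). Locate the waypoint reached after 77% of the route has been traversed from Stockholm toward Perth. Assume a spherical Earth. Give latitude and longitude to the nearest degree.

≈ lat -8°, lon 100°

Write both endpoints as unit vectors p₁, p₂ with components (cos φ cos λ, cos φ sin λ, sin φ).
The central angle between the endpoints is δ = arccos(p₁·p₂) ≈ 2.110 rad (120.9°).
Interpolate at f = 0.77 with slerp weights a = sin((1−f)δ)/sin δ ≈ 0.543, b = sin(fδ)/sin δ ≈ 1.163.
p = a·p₁ + b·p₂ ≈ (-0.168, 0.975, -0.148); φ = arcsin(p_z) ≈ -8.48°, λ = atan2(p_y, p_x) ≈ 99.76°.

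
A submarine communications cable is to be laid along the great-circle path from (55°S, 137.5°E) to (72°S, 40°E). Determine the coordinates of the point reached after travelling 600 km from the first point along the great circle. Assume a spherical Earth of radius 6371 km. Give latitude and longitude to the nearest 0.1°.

≈ (59.7°S, 132.5°E)

Convert each endpoint to a unit vector on the sphere (x = cos φ cos λ, y = cos φ sin λ, z = sin φ).
The central angle between the endpoints is δ = arccos(p₁·p₂) ≈ 0.714 rad (40.9°). The total great-circle distance is δ·R ≈ 0.714 × 6371 ≈ 4547 km, so the target fraction is f = 600/4547 ≈ 0.132.
Interpolate at f ≈ 0.132 with slerp weights a = sin((1−f)δ)/sin δ ≈ 0.887, b = sin(fδ)/sin δ ≈ 0.144.
p = a·p₁ + b·p₂ ≈ (-0.341, 0.372, -0.863); φ = arcsin(p_z) ≈ -59.68°, λ = atan2(p_y, p_x) ≈ 132.50°.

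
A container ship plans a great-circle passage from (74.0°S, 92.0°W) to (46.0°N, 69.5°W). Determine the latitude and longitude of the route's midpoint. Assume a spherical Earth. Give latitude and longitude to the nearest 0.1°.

Convert each endpoint to a unit vector on the sphere (x = cos φ cos λ, y = cos φ sin λ, z = sin φ).
The central angle between the endpoints is δ = arccos(p₁·p₂) ≈ 2.111 rad (121.0°).
Interpolate at f = 1/2 with slerp weights a = sin((1−f)δ)/sin δ ≈ 1.015, b = sin(fδ)/sin δ ≈ 1.015.
p = a·p₁ + b·p₂ ≈ (0.237, -0.940, -0.246); φ = arcsin(p_z) ≈ -14.21°, λ = atan2(p_y, p_x) ≈ -75.84°.

≈ (14.2°S, 75.8°W)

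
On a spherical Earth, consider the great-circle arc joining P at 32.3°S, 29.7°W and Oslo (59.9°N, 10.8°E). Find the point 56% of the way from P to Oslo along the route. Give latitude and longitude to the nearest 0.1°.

≈ 20.2°N, 13.0°W

Convert each endpoint to a unit vector on the sphere (x = cos φ cos λ, y = cos φ sin λ, z = sin φ).
The central angle between the endpoints is δ = arccos(p₁·p₂) ≈ 1.711 rad (98.0°).
Interpolate at f = 0.56 with slerp weights a = sin((1−f)δ)/sin δ ≈ 0.691, b = sin(fδ)/sin δ ≈ 0.826.
p = a·p₁ + b·p₂ ≈ (0.914, -0.212, 0.346); φ = arcsin(p_z) ≈ 20.24°, λ = atan2(p_y, p_x) ≈ -13.03°.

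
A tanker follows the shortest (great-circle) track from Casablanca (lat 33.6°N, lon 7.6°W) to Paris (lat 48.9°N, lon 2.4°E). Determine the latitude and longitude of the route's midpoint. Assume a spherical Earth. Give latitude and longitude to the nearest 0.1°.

≈ lat 41.4°N, lon 3.2°W

Write both endpoints as unit vectors p₁, p₂ with components (cos φ cos λ, cos φ sin λ, sin φ).
The central angle between the endpoints is δ = arccos(p₁·p₂) ≈ 0.297 rad (17.0°).
Interpolate at f = 1/2 with slerp weights a = sin((1−f)δ)/sin δ ≈ 0.506, b = sin(fδ)/sin δ ≈ 0.506.
p = a·p₁ + b·p₂ ≈ (0.749, -0.042, 0.661); φ = arcsin(p_z) ≈ 41.36°, λ = atan2(p_y, p_x) ≈ -3.19°.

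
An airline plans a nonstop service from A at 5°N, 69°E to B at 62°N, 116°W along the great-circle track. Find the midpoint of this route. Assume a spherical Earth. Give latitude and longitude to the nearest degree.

≈ 61°N, 73°E

Convert each endpoint to a unit vector on the sphere (x = cos φ cos λ, y = cos φ sin λ, z = sin φ).
The central angle between the endpoints is δ = arccos(p₁·p₂) ≈ 1.970 rad (112.9°).
Interpolate at f = 1/2 with slerp weights a = sin((1−f)δ)/sin δ ≈ 0.905, b = sin(fδ)/sin δ ≈ 0.905.
p = a·p₁ + b·p₂ ≈ (0.137, 0.460, 0.878); φ = arcsin(p_z) ≈ 61.35°, λ = atan2(p_y, p_x) ≈ 73.43°.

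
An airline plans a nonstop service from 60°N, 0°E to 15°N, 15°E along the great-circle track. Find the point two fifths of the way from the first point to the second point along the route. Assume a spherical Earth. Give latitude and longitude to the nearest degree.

Convert each endpoint to a unit vector on the sphere (x = cos φ cos λ, y = cos φ sin λ, z = sin φ).
The central angle between the endpoints is δ = arccos(p₁·p₂) ≈ 0.808 rad (46.3°).
Interpolate at f = 2/5 with slerp weights a = sin((1−f)δ)/sin δ ≈ 0.645, b = sin(fδ)/sin δ ≈ 0.439.
p = a·p₁ + b·p₂ ≈ (0.732, 0.110, 0.672); φ = arcsin(p_z) ≈ 42.23°, λ = atan2(p_y, p_x) ≈ 8.53°.

≈ 42°N, 9°E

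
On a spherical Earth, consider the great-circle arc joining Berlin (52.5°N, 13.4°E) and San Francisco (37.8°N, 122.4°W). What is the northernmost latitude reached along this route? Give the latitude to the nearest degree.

The great circle lies in the plane with unit normal n̂ = (p₁ × p₂)/|p₁ × p₂|.
Here n̂_z ≈ -0.339; the vertex latitude is φ_max = arccos|n̂_z| ≈ 70.2°.
Check via Clairaut: cos φ_max = |cos φ₁| · sin C = cos(52.5°)·sin(33.8°) ≈ 0.339, again giving ≈ 70.2°.

≈ 70°N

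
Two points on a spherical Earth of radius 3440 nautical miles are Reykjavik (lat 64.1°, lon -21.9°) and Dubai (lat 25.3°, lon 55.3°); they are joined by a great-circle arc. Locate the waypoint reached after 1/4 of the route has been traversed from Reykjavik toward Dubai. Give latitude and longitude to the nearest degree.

The haversine formula gives a central angle δ ≈ 1.079 rad (61.8°) between the endpoints.
Interpolate at f = 1/4 with slerp weights a = sin((1−f)δ)/sin δ ≈ 0.821, b = sin(fδ)/sin δ ≈ 0.302.
p = a·p₁ + b·p₂ ≈ (0.488, 0.091, 0.868); φ = arcsin(p_z) ≈ 60.21°, λ = atan2(p_y, p_x) ≈ 10.55°.

≈ lat 60°, lon 11°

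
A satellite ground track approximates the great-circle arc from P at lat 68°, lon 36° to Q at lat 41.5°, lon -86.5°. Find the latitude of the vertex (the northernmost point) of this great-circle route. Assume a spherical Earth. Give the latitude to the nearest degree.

≈ 75°

The great circle lies in the plane with unit normal n̂ = (p₁ × p₂)/|p₁ × p₂|.
Here n̂_z ≈ -0.267; the vertex latitude is φ_max = arccos|n̂_z| ≈ 74.5°.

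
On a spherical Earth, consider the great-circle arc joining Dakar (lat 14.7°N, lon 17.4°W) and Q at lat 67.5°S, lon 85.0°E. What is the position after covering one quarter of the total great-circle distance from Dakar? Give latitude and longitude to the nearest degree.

≈ lat 10°S, lon 7°W

Write both endpoints as unit vectors p₁, p₂ with components (cos φ cos λ, cos φ sin λ, sin φ).
The central angle between the endpoints is δ = arccos(p₁·p₂) ≈ 1.890 rad (108.3°).
Interpolate at f = 1/4 with slerp weights a = sin((1−f)δ)/sin δ ≈ 1.041, b = sin(fδ)/sin δ ≈ 0.479.
p = a·p₁ + b·p₂ ≈ (0.977, -0.118, -0.179); φ = arcsin(p_z) ≈ -10.30°, λ = atan2(p_y, p_x) ≈ -6.91°.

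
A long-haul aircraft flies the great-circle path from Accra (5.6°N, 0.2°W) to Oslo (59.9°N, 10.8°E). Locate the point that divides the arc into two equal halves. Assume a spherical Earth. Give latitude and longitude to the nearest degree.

Write both endpoints as unit vectors p₁, p₂ with components (cos φ cos λ, cos φ sin λ, sin φ).
The central angle between the endpoints is δ = arccos(p₁·p₂) ≈ 0.959 rad (54.9°).
Interpolate at f = 1/2 with slerp weights a = sin((1−f)δ)/sin δ ≈ 0.564, b = sin(fδ)/sin δ ≈ 0.564.
p = a·p₁ + b·p₂ ≈ (0.838, 0.051, 0.543); φ = arcsin(p_z) ≈ 32.86°, λ = atan2(p_y, p_x) ≈ 3.48°.

≈ (33°N, 3°E)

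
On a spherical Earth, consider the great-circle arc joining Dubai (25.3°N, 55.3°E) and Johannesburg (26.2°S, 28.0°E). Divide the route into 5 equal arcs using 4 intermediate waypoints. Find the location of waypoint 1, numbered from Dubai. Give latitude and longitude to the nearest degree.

Write both endpoints as unit vectors p₁, p₂ with components (cos φ cos λ, cos φ sin λ, sin φ).
The central angle between the endpoints is δ = arccos(p₁·p₂) ≈ 1.010 rad (57.8°).
Interpolate at f = 1/5 with slerp weights a = sin((1−f)δ)/sin δ ≈ 0.854, b = sin(fδ)/sin δ ≈ 0.237.
p = a·p₁ + b·p₂ ≈ (0.627, 0.734, 0.260); φ = arcsin(p_z) ≈ 15.08°, λ = atan2(p_y, p_x) ≈ 49.51°.

≈ (15°N, 50°E)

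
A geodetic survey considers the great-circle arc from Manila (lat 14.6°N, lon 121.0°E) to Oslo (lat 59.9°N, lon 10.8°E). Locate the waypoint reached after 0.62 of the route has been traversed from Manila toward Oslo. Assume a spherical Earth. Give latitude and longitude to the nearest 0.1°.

≈ lat 57.0°N, lon 76.6°E

Convert each endpoint to a unit vector on the sphere (x = cos φ cos λ, y = cos φ sin λ, z = sin φ).
The central angle between the endpoints is δ = arccos(p₁·p₂) ≈ 1.520 rad (87.1°).
Interpolate at f = 0.62 with slerp weights a = sin((1−f)δ)/sin δ ≈ 0.547, b = sin(fδ)/sin δ ≈ 0.810.
p = a·p₁ + b·p₂ ≈ (0.127, 0.530, 0.839); φ = arcsin(p_z) ≈ 57.00°, λ = atan2(p_y, p_x) ≈ 76.56°.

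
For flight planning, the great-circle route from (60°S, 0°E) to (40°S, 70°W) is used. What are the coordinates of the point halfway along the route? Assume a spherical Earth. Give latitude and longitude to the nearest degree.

≈ (55°S, 43°W)

Write both endpoints as unit vectors p₁, p₂ with components (cos φ cos λ, cos φ sin λ, sin φ).
The central angle between the endpoints is δ = arccos(p₁·p₂) ≈ 0.813 rad (46.6°).
Interpolate at f = 1/2 with slerp weights a = sin((1−f)δ)/sin δ ≈ 0.544, b = sin(fδ)/sin δ ≈ 0.544.
p = a·p₁ + b·p₂ ≈ (0.415, -0.392, -0.821); φ = arcsin(p_z) ≈ -55.21°, λ = atan2(p_y, p_x) ≈ -43.37°.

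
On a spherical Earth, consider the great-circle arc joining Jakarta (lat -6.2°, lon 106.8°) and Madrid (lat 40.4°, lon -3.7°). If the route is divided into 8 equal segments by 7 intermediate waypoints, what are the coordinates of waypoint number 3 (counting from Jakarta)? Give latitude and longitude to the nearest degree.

≈ lat 20°, lon 75°

The haversine formula gives a central angle δ ≈ 1.913 rad (109.6°) between the endpoints.
Interpolate at f = 3/8 with slerp weights a = sin((1−f)δ)/sin δ ≈ 0.987, b = sin(fδ)/sin δ ≈ 0.698.
p = a·p₁ + b·p₂ ≈ (0.246, 0.905, 0.345); φ = arcsin(p_z) ≈ 20.21°, λ = atan2(p_y, p_x) ≈ 74.78°.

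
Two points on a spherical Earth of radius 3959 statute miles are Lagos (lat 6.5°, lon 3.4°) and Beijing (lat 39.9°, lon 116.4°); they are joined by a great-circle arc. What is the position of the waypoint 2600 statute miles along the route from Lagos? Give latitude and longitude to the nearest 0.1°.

From cos δ = sin φ₁ sin φ₂ + cos φ₁ cos φ₂ cos Δλ, the central angle is δ ≈ 1.798 rad (103.0°). The total great-circle distance is δ·R ≈ 1.798 × 3959 ≈ 7118 mi, so the target fraction is f = 2600/7118 ≈ 0.365.
Interpolate at f ≈ 0.365 with slerp weights a = sin((1−f)δ)/sin δ ≈ 0.933, b = sin(fδ)/sin δ ≈ 0.627.
p = a·p₁ + b·p₂ ≈ (0.712, 0.486, 0.508); φ = arcsin(p_z) ≈ 30.50°, λ = atan2(p_y, p_x) ≈ 34.30°.

≈ lat 30.5°, lon 34.3°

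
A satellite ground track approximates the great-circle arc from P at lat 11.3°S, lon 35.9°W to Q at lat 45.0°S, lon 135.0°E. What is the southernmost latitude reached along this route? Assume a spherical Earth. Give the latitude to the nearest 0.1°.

≈ 82.5°S

The great circle lies in the plane with unit normal n̂ = (p₁ × p₂)/|p₁ × p₂|.
Here n̂_z ≈ +0.131; the vertex latitude is φ_max = arccos|n̂_z| ≈ 82.5°.
Check via Clairaut: cos φ_max = |cos φ₁| · sin C = cos(11.3°)·sin(172.3°) ≈ 0.131, again giving ≈ 82.5°.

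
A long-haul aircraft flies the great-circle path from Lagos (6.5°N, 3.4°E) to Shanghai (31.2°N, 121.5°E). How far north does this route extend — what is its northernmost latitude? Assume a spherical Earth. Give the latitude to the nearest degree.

The great circle lies in the plane with unit normal n̂ = (p₁ × p₂)/|p₁ × p₂|.
Here n̂_z ≈ +0.798; the vertex latitude is φ_max = arccos|n̂_z| ≈ 37.1°.

≈ 37°N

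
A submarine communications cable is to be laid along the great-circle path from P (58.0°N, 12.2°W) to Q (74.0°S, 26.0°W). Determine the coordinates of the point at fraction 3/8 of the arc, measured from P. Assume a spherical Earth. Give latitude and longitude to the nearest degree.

Write both endpoints as unit vectors p₁, p₂ with components (cos φ cos λ, cos φ sin λ, sin φ).
The central angle between the endpoints is δ = arccos(p₁·p₂) ≈ 2.310 rad (132.3°).
Interpolate at f = 3/8 with slerp weights a = sin((1−f)δ)/sin δ ≈ 1.342, b = sin(fδ)/sin δ ≈ 1.030.
p = a·p₁ + b·p₂ ≈ (0.950, -0.275, 0.147); φ = arcsin(p_z) ≈ 8.47°, λ = atan2(p_y, p_x) ≈ -16.13°.

≈ (8°N, 16°W)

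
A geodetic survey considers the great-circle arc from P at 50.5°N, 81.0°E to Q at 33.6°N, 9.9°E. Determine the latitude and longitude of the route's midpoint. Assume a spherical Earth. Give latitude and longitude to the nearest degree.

From cos δ = sin φ₁ sin φ₂ + cos φ₁ cos φ₂ cos Δλ, the central angle is δ ≈ 0.929 rad (53.2°).
Interpolate at f = 1/2 with slerp weights a = sin((1−f)δ)/sin δ ≈ 0.559, b = sin(fδ)/sin δ ≈ 0.559.
p = a·p₁ + b·p₂ ≈ (0.515, 0.431, 0.741); φ = arcsin(p_z) ≈ 47.82°, λ = atan2(p_y, p_x) ≈ 39.98°.

≈ 48°N, 40°E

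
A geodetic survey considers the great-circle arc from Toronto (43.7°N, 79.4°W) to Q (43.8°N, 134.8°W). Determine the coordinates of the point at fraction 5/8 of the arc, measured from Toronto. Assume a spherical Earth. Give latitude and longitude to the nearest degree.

Convert each endpoint to a unit vector on the sphere (x = cos φ cos λ, y = cos φ sin λ, z = sin φ).
The central angle between the endpoints is δ = arccos(p₁·p₂) ≈ 0.685 rad (39.2°).
Interpolate at f = 5/8 with slerp weights a = sin((1−f)δ)/sin δ ≈ 0.402, b = sin(fδ)/sin δ ≈ 0.656.
p = a·p₁ + b·p₂ ≈ (-0.280, -0.621, 0.732); φ = arcsin(p_z) ≈ 47.02°, λ = atan2(p_y, p_x) ≈ -114.28°.

≈ (47°N, 114°W)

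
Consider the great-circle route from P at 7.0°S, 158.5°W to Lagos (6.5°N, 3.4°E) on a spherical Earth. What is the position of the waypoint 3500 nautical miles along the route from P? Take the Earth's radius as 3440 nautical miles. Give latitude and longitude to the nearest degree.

Write both endpoints as unit vectors p₁, p₂ with components (cos φ cos λ, cos φ sin λ, sin φ).
The central angle between the endpoints is δ = arccos(p₁·p₂) ≈ 2.828 rad (162.0°). The total great-circle distance is δ·R ≈ 2.828 × 3440 ≈ 9728 nmi, so the target fraction is f = 3500/9728 ≈ 0.360.
Interpolate at f ≈ 0.360 with slerp weights a = sin((1−f)δ)/sin δ ≈ 3.147, b = sin(fδ)/sin δ ≈ 2.756.
p = a·p₁ + b·p₂ ≈ (-0.173, -0.982, -0.072); φ = arcsin(p_z) ≈ -4.10°, λ = atan2(p_y, p_x) ≈ -99.97°.

≈ 4°S, 100°W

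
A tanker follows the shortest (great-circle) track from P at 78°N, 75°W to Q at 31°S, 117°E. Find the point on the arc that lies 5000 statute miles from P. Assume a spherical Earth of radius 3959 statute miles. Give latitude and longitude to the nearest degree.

≈ 29°N, 120°E

The haversine formula gives a central angle δ ≈ 2.316 rad (132.7°) between the endpoints. The total great-circle distance is δ·R ≈ 2.316 × 3959 ≈ 9169 mi, so the target fraction is f = 5000/9169 ≈ 0.545.
Interpolate at f ≈ 0.545 with slerp weights a = sin((1−f)δ)/sin δ ≈ 1.182, b = sin(fδ)/sin δ ≈ 1.297.
p = a·p₁ + b·p₂ ≈ (-0.441, 0.753, 0.489); φ = arcsin(p_z) ≈ 29.25°, λ = atan2(p_y, p_x) ≈ 120.36°.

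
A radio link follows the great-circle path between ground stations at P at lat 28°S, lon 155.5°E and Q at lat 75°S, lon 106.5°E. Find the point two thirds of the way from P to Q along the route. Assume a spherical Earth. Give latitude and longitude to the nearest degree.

≈ lat 61°S, lon 138°E

The haversine formula gives a central angle δ ≈ 0.923 rad (52.9°) between the endpoints.
Interpolate at f = 2/3 with slerp weights a = sin((1−f)δ)/sin δ ≈ 0.380, b = sin(fδ)/sin δ ≈ 0.724.
p = a·p₁ + b·p₂ ≈ (-0.358, 0.319, -0.878); φ = arcsin(p_z) ≈ -61.34°, λ = atan2(p_y, p_x) ≈ 138.35°.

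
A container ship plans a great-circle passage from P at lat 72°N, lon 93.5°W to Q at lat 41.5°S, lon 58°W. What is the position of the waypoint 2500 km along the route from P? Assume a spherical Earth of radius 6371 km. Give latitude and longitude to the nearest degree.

≈ lat 51°N, lon 76°W

Write both endpoints as unit vectors p₁, p₂ with components (cos φ cos λ, cos φ sin λ, sin φ).
The central angle between the endpoints is δ = arccos(p₁·p₂) ≈ 2.028 rad (116.2°). The total great-circle distance is δ·R ≈ 2.028 × 6371 ≈ 12923 km, so the target fraction is f = 2500/12923 ≈ 0.193.
Interpolate at f ≈ 0.193 with slerp weights a = sin((1−f)δ)/sin δ ≈ 1.112, b = sin(fδ)/sin δ ≈ 0.426.
p = a·p₁ + b·p₂ ≈ (0.148, -0.614, 0.775); φ = arcsin(p_z) ≈ 50.84°, λ = atan2(p_y, p_x) ≈ -76.43°.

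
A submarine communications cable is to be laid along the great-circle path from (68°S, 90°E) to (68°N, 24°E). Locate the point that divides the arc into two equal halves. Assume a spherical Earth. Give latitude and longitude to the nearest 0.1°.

≈ (0.0°N, 57.0°E)

From cos δ = sin φ₁ sin φ₂ + cos φ₁ cos φ₂ cos Δλ, the central angle is δ ≈ 2.502 rad (143.4°).
Interpolate at f = 1/2 with slerp weights a = sin((1−f)δ)/sin δ ≈ 1.591, b = sin(fδ)/sin δ ≈ 1.591.
p = a·p₁ + b·p₂ ≈ (0.545, 0.839, 0.000); φ = arcsin(p_z) ≈ 0.00°, λ = atan2(p_y, p_x) ≈ 57.00°.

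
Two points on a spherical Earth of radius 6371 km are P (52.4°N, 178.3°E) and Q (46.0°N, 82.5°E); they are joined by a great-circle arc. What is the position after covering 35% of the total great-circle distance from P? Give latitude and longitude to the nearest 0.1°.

Write both endpoints as unit vectors p₁, p₂ with components (cos φ cos λ, cos φ sin λ, sin φ).
The central angle between the endpoints is δ = arccos(p₁·p₂) ≈ 1.016 rad (58.2°).
Interpolate at f = 0.35 with slerp weights a = sin((1−f)δ)/sin δ ≈ 0.722, b = sin(fδ)/sin δ ≈ 0.410.
p = a·p₁ + b·p₂ ≈ (-0.403, 0.295, 0.866); φ = arcsin(p_z) ≈ 60.03°, λ = atan2(p_y, p_x) ≈ 143.78°.

≈ (60.0°N, 143.8°E)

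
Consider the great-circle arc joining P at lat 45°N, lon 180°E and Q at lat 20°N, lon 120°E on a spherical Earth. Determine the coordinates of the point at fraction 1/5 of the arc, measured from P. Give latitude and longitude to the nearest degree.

≈ lat 43°N, lon 165°E

From cos δ = sin φ₁ sin φ₂ + cos φ₁ cos φ₂ cos Δλ, the central angle is δ ≈ 0.959 rad (55.0°).
Interpolate at f = 1/5 with slerp weights a = sin((1−f)δ)/sin δ ≈ 0.848, b = sin(fδ)/sin δ ≈ 0.233.
p = a·p₁ + b·p₂ ≈ (-0.709, 0.190, 0.679); φ = arcsin(p_z) ≈ 42.78°, λ = atan2(p_y, p_x) ≈ 165.03°.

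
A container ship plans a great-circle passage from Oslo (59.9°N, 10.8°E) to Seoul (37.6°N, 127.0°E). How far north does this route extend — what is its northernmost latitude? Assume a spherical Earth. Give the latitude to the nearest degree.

≈ 68°N

The great circle lies in the plane with unit normal n̂ = (p₁ × p₂)/|p₁ × p₂|.
Here n̂_z ≈ +0.381; the vertex latitude is φ_max = arccos|n̂_z| ≈ 67.6°.
Check via Clairaut: cos φ_max = |cos φ₁| · sin C = cos(59.9°)·sin(49.4°) ≈ 0.381, again giving ≈ 67.6°.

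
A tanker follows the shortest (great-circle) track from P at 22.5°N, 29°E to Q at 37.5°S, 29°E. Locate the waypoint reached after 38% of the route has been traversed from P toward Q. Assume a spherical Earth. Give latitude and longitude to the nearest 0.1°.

The haversine formula gives a central angle δ ≈ 1.047 rad (60.0°) between the endpoints.
Interpolate at f = 0.38 with slerp weights a = sin((1−f)δ)/sin δ ≈ 0.698, b = sin(fδ)/sin δ ≈ 0.447.
p = a·p₁ + b·p₂ ≈ (0.875, 0.485, -0.005); φ = arcsin(p_z) ≈ -0.30°, λ = atan2(p_y, p_x) ≈ 29.00°.

≈ 0.3°S, 29.0°E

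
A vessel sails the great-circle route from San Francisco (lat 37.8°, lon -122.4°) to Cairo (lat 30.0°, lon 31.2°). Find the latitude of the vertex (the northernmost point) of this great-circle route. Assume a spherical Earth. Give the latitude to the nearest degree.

The great circle lies in the plane with unit normal n̂ = (p₁ × p₂)/|p₁ × p₂|.
Here n̂_z ≈ +0.320; the vertex latitude is φ_max = arccos|n̂_z| ≈ 71.4°.

≈ 71°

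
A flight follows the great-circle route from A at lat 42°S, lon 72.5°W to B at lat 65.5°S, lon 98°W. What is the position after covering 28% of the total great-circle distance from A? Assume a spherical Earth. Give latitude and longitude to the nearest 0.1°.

≈ lat 49.0°S, lon 77.0°W

Write both endpoints as unit vectors p₁, p₂ with components (cos φ cos λ, cos φ sin λ, sin φ).
The central angle between the endpoints is δ = arccos(p₁·p₂) ≈ 0.480 rad (27.5°).
Interpolate at f = 0.28 with slerp weights a = sin((1−f)δ)/sin δ ≈ 0.734, b = sin(fδ)/sin δ ≈ 0.290.
p = a·p₁ + b·p₂ ≈ (0.147, -0.639, -0.755); φ = arcsin(p_z) ≈ -49.02°, λ = atan2(p_y, p_x) ≈ -77.03°.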